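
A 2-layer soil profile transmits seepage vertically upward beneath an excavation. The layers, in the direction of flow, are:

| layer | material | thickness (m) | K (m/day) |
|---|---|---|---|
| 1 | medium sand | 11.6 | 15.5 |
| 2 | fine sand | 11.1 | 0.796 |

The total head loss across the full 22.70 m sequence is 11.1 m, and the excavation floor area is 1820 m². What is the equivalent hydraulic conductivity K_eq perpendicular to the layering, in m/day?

1.54

Flow is perpendicular to layering, so the layers act in series and the equivalent K is the thickness-weighted harmonic mean.
Total thickness L = 11.6 + 11.1 = 22.70 m.
Σ(b_i/K_i) = 11.6/15.5 + 11.1/0.796 = 14.69 d.
K_eq = L / Σ(b_i/K_i) = 22.70 / 14.69 = 1.545 m/day.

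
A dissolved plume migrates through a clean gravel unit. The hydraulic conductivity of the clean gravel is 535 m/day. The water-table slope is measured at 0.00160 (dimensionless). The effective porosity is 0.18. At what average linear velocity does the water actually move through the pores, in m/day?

4.76

Hydraulic gradient i = 0.00160.
Darcy flux q = K · i = 535.0 × 0.001600 = 0.8560 m/day.
Seepage velocity v = q / n_e = 0.8560 / 0.18 = 4.756 m/day.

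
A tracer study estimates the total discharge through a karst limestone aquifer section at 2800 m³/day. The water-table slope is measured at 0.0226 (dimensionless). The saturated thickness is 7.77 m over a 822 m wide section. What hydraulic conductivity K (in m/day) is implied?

19.4

Cross-sectional area A = 822 × 7.77 = 6387 m².
Hydraulic gradient i = 0.0226.
From Q = K·A·i, K = Q / (A·i) = 2800 / (6387 × 0.02260) = 19.40 m/day.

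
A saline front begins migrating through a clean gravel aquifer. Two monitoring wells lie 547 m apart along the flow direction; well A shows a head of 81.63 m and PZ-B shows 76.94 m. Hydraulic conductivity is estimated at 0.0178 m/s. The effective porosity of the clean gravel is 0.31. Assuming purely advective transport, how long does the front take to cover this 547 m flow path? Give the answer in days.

Convert K: 0.0178 m/s × 86400 = 1538 m/day.
Hydraulic gradient i = (81.63 − 76.94) / 547 = 4.69 / 547 = 0.008574.
Darcy flux q = K · i = 1538 × 0.008574 = 13.19 m/day.
Seepage velocity v = q / n_e = 13.19 / 0.31 = 42.54 m/day.
Travel time t = L / v = 547 / 42.54 = 12.86 days.

12.9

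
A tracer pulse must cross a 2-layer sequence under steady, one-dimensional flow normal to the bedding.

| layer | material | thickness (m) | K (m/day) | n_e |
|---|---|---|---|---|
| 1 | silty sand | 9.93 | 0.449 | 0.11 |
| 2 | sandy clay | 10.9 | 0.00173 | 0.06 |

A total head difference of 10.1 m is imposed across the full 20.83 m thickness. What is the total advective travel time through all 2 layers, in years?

2.99

With flow normal to the layers, continuity requires the same specific discharge q through every layer.
Σ(b_i/K_i) = 9.93/0.449 + 10.9/0.00173 = 6323 d.
q = Δh / Σ(b_i/K_i) = 10.1 / 6323 = 0.001597 m/day.
In each layer the seepage velocity is v_i = q/n_i, so the layer transit time is t_i = b_i·n_i / q:
  layer 1 (silty sand): t_1 = 9.93 × 0.11 / 0.001597 = 683.8 d
  layer 2 (sandy clay): t_2 = 10.9 × 0.06 / 0.001597 = 409.4 d
Total t = Σ t_i = 1093 days = 2.993 years.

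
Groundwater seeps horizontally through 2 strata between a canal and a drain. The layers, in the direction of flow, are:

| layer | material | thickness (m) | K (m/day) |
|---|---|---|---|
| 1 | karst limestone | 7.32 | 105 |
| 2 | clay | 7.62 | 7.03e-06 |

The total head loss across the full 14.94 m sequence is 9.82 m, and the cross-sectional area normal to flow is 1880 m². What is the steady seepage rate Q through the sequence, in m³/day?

0.0170

Flow is perpendicular to layering, so the layers act in series and the equivalent K is the thickness-weighted harmonic mean.
Total thickness L = 7.32 + 7.62 = 14.94 m.
Σ(b_i/K_i) = 7.32/105 + 7.62/7.03e-06 = 1.084e+06 d.
K_eq = L / Σ(b_i/K_i) = 14.94 / 1.084e+06 = 1.378e-05 m/day.
Q = K_eq · A · (Δh/L) = 1.378e-05 × 1880 × (9.82/14.94) = 0.01703 m³/day.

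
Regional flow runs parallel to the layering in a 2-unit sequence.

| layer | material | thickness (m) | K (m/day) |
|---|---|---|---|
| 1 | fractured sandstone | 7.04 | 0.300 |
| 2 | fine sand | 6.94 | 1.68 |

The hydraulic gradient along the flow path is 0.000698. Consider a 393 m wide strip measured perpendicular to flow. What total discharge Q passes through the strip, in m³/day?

Flow is parallel to layering, so each bed carries its own Darcy discharge and the transmissivities add.
Σ(K_i·b_i) = 0.300×7.04 + 1.68×6.94 = 13.77 m²/day.
Hydraulic gradient i = 0.000698.
Q = Σ(K_i·b_i) · W · i = 13.77 × 393 × 0.0006980 = 3.778 m³/day.

3.78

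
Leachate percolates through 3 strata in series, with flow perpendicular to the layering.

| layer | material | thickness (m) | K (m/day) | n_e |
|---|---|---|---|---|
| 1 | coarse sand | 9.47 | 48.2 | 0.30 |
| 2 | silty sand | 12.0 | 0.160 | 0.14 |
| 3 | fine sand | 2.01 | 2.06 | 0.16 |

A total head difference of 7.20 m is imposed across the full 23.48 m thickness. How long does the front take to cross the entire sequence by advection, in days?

With flow normal to the layers, continuity requires the same specific discharge q through every layer.
Σ(b_i/K_i) = 9.47/48.2 + 12.0/0.160 + 2.01/2.06 = 76.17 d.
q = Δh / Σ(b_i/K_i) = 7.20 / 76.17 = 0.09452 m/day.
In each layer the seepage velocity is v_i = q/n_i, so the layer transit time is t_i = b_i·n_i / q:
  layer 1 (coarse sand): t_1 = 9.47 × 0.30 / 0.09452 = 30.06 d
  layer 2 (silty sand): t_2 = 12.0 × 0.14 / 0.09452 = 17.77 d
  layer 3 (fine sand): t_3 = 2.01 × 0.16 / 0.09452 = 3.402 d
Total t = Σ t_i = 51.23 days.

51.2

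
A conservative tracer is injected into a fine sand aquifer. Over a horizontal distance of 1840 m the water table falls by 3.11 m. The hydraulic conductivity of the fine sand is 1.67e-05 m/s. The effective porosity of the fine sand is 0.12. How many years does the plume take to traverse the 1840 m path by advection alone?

248

Convert K: 1.67e-05 m/s × 86400 = 1.443 m/day.
Hydraulic gradient i = Δh / L = 3.11 / 1840 = 0.001690.
Darcy flux q = K · i = 1.443 × 0.001690 = 0.002439 m/day.
Seepage velocity v = q / n_e = 0.002439 / 0.12 = 0.02032 m/day.
Travel time t = L / v = 1840 / 0.02032 = 90537 days = 247.9 years.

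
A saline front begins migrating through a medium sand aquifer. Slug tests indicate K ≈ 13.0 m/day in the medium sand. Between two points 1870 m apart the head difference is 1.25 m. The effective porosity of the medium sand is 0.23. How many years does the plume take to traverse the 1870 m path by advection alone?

136

Hydraulic gradient i = Δh / L = 1.25 / 1870 = 0.0006684.
Darcy flux q = K · i = 13.00 × 0.0006684 = 0.008690 m/day.
Seepage velocity v = q / n_e = 0.008690 / 0.23 = 0.03778 m/day.
Travel time t = L / v = 1870 / 0.03778 = 49495 days = 135.5 years.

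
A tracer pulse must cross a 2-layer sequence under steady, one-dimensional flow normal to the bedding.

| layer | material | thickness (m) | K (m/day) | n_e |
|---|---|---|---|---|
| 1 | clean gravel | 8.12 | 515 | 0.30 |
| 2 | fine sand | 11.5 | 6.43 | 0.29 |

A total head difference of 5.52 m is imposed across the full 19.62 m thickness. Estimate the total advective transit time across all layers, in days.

1.89

With flow normal to the layers, continuity requires the same specific discharge q through every layer.
Σ(b_i/K_i) = 8.12/515 + 11.5/6.43 = 1.804 d.
q = Δh / Σ(b_i/K_i) = 5.52 / 1.804 = 3.059 m/day.
In each layer the seepage velocity is v_i = q/n_i, so the layer transit time is t_i = b_i·n_i / q:
  layer 1 (clean gravel): t_1 = 8.12 × 0.30 / 3.059 = 0.7962 d
  layer 2 (fine sand): t_2 = 11.5 × 0.29 / 3.059 = 1.090 d
Total t = Σ t_i = 1.886 days.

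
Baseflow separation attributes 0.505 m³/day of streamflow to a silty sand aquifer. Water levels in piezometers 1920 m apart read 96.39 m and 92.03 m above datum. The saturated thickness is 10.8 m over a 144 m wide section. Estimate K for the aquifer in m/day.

0.143

Cross-sectional area A = 144 × 10.8 = 1555 m².
Hydraulic gradient i = (96.39 − 92.03) / 1920 = 4.36 / 1920 = 0.002271.
From Q = K·A·i, K = Q / (A·i) = 0.505 / (1555 × 0.002271) = 0.1430 m/day.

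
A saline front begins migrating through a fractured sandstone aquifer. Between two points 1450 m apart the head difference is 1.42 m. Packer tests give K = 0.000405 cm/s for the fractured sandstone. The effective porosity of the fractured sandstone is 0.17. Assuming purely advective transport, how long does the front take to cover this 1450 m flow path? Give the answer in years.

Convert K: 0.000405 cm/s × 864 = 0.3499 m/day.
Hydraulic gradient i = Δh / L = 1.42 / 1450 = 0.0009793.
Darcy flux q = K · i = 0.3499 × 0.0009793 = 0.0003427 m/day.
Seepage velocity v = q / n_e = 0.0003427 / 0.17 = 0.002016 m/day.
Travel time t = L / v = 1450 / 0.002016 = 7.193e+05 days = 1969 years.

1970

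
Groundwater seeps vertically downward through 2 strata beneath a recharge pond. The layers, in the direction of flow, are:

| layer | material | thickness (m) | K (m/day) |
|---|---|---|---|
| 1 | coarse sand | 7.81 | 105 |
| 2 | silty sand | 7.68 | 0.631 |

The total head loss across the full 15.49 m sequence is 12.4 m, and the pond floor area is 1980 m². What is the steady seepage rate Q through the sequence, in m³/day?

2000

Flow is perpendicular to layering, so the layers act in series and the equivalent K is the thickness-weighted harmonic mean.
Total thickness L = 7.81 + 7.68 = 15.49 m.
Σ(b_i/K_i) = 7.81/105 + 7.68/0.631 = 12.25 d.
K_eq = L / Σ(b_i/K_i) = 15.49 / 12.25 = 1.265 m/day.
Q = K_eq · A · (Δh/L) = 1.265 × 1980 × (12.4/15.49) = 2005 m³/day.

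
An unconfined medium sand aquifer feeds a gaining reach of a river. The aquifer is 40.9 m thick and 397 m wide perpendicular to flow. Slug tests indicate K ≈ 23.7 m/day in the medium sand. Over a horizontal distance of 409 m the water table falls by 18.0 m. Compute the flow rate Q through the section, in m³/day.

Cross-sectional area A = 397 × 40.9 = 16237 m².
Hydraulic gradient i = Δh / L = 18.0 / 409 = 0.04401.
Darcy's law: Q = K · A · i = 23.70 × 16237 × 0.04401 = 16936 m³/day.

16900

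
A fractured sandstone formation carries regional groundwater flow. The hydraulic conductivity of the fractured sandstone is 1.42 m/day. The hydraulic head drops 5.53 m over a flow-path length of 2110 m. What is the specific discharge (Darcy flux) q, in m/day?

Hydraulic gradient i = Δh / L = 5.53 / 2110 = 0.002621.
Specific discharge q = K · i = 1.420 × 0.002621 = 0.003722 m/day.

0.00372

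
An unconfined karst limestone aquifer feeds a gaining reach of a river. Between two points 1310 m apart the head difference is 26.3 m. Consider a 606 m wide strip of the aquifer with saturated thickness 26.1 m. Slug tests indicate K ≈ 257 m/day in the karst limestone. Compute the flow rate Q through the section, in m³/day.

81600

Cross-sectional area A = 606 × 26.1 = 15817 m².
Hydraulic gradient i = Δh / L = 26.3 / 1310 = 0.02008.
Darcy's law: Q = K · A · i = 257.0 × 15817 × 0.02008 = 81608 m³/day.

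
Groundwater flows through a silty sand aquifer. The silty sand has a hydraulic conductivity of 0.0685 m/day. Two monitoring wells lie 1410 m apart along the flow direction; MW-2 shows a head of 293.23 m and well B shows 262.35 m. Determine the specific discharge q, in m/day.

Hydraulic gradient i = (293.23 − 262.35) / 1410 = 30.88 / 1410 = 0.02190.
Specific discharge q = K · i = 0.06850 × 0.02190 = 0.001500 m/day.

0.00150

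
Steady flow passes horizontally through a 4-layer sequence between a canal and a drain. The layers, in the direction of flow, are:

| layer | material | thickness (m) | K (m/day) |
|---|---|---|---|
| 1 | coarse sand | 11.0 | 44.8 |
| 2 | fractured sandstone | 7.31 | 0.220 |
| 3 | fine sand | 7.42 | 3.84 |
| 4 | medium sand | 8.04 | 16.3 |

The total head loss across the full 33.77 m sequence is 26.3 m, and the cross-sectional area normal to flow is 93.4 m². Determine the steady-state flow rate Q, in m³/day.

68.4

Flow is perpendicular to layering, so the layers act in series and the equivalent K is the thickness-weighted harmonic mean.
Total thickness L = 11.0 + 7.31 + 7.42 + 8.04 = 33.77 m.
Σ(b_i/K_i) = 11.0/44.8 + 7.31/0.220 + 7.42/3.84 + 8.04/16.3 = 35.90 d.
K_eq = L / Σ(b_i/K_i) = 33.77 / 35.90 = 0.9407 m/day.
Q = K_eq · A · (Δh/L) = 0.9407 × 93.4 × (26.3/33.77) = 68.43 m³/day.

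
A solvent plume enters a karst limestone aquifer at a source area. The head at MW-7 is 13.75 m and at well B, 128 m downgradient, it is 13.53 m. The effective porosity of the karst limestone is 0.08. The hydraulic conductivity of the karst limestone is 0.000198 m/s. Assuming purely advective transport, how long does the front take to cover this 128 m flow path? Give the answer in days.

348

Convert K: 0.000198 m/s × 86400 = 17.11 m/day.
Hydraulic gradient i = (13.75 − 13.53) / 128 = 0.22 / 128 = 0.001719.
Darcy flux q = K · i = 17.11 × 0.001719 = 0.02940 m/day.
Seepage velocity v = q / n_e = 0.02940 / 0.08 = 0.3675 m/day.
Travel time t = L / v = 128 / 0.3675 = 348.3 days.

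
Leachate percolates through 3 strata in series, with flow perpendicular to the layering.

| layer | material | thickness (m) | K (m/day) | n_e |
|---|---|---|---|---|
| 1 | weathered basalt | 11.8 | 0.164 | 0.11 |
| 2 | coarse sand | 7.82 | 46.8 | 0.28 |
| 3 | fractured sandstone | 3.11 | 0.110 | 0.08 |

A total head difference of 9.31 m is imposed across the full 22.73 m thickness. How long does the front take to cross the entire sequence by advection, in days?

With flow normal to the layers, continuity requires the same specific discharge q through every layer.
Σ(b_i/K_i) = 11.8/0.164 + 7.82/46.8 + 3.11/0.110 = 100.4 d.
q = Δh / Σ(b_i/K_i) = 9.31 / 100.4 = 0.09274 m/day.
In each layer the seepage velocity is v_i = q/n_i, so the layer transit time is t_i = b_i·n_i / q:
  layer 1 (weathered basalt): t_1 = 11.8 × 0.11 / 0.09274 = 14.00 d
  layer 2 (coarse sand): t_2 = 7.82 × 0.28 / 0.09274 = 23.61 d
  layer 3 (fractured sandstone): t_3 = 3.11 × 0.08 / 0.09274 = 2.683 d
Total t = Σ t_i = 40.29 days.

40.3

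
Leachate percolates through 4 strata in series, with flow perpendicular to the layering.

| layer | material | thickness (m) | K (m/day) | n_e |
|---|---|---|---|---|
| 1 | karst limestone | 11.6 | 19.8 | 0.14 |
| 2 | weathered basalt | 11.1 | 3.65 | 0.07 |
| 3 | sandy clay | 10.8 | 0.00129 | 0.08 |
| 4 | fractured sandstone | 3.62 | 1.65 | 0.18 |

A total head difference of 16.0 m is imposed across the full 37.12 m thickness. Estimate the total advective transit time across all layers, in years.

5.61

With flow normal to the layers, continuity requires the same specific discharge q through every layer.
Σ(b_i/K_i) = 11.6/19.8 + 11.1/3.65 + 10.8/0.00129 + 3.62/1.65 = 8378 d.
q = Δh / Σ(b_i/K_i) = 16.0 / 8378 = 0.001910 m/day.
In each layer the seepage velocity is v_i = q/n_i, so the layer transit time is t_i = b_i·n_i / q:
  layer 1 (karst limestone): t_1 = 11.6 × 0.14 / 0.001910 = 850.4 d
  layer 2 (weathered basalt): t_2 = 11.1 × 0.07 / 0.001910 = 406.9 d
  layer 3 (sandy clay): t_3 = 10.8 × 0.08 / 0.001910 = 452.4 d
  layer 4 (fractured sandstone): t_4 = 3.62 × 0.18 / 0.001910 = 341.2 d
Total t = Σ t_i = 2051 days = 5.615 years.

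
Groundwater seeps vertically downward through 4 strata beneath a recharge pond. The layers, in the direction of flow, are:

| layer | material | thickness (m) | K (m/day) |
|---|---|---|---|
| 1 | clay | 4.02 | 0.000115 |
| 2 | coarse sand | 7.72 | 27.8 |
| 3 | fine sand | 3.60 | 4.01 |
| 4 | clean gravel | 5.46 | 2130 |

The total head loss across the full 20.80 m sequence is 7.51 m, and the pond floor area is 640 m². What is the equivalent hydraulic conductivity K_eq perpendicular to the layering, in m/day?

0.000595

Flow is perpendicular to layering, so the layers act in series and the equivalent K is the thickness-weighted harmonic mean.
Total thickness L = 4.02 + 7.72 + 3.60 + 5.46 = 20.80 m.
Σ(b_i/K_i) = 4.02/0.000115 + 7.72/27.8 + 3.60/4.01 + 5.46/2130 = 34958 d.
K_eq = L / Σ(b_i/K_i) = 20.80 / 34958 = 0.0005950 m/day.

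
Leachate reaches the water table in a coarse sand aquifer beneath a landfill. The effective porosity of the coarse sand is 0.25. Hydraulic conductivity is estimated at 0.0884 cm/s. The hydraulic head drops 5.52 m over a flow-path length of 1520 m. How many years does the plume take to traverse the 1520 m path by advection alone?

Convert K: 0.0884 cm/s × 864 = 76.38 m/day.
Hydraulic gradient i = Δh / L = 5.52 / 1520 = 0.003632.
Darcy flux q = K · i = 76.38 × 0.003632 = 0.2774 m/day.
Seepage velocity v = q / n_e = 0.2774 / 0.25 = 1.109 m/day.
Travel time t = L / v = 1520 / 1.109 = 1370 days = 3.751 years.

3.75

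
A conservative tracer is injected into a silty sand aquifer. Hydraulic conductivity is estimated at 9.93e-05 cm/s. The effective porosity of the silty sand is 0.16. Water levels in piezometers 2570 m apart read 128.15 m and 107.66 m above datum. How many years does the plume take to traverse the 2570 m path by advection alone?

1650

Convert K: 9.93e-05 cm/s × 864 = 0.08580 m/day.
Hydraulic gradient i = (128.15 − 107.66) / 2570 = 20.49 / 2570 = 0.007973.
Darcy flux q = K · i = 0.08580 × 0.007973 = 0.0006840 m/day.
Seepage velocity v = q / n_e = 0.0006840 / 0.16 = 0.004275 m/day.
Travel time t = L / v = 2570 / 0.004275 = 6.011e+05 days = 1646 years.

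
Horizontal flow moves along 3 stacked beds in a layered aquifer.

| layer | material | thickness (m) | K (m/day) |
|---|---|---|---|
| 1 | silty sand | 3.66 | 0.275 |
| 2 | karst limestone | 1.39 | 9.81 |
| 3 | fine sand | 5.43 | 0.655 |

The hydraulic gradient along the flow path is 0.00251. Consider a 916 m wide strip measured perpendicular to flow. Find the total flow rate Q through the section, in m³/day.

41.8

Flow is parallel to layering, so each bed carries its own Darcy discharge and the transmissivities add.
Σ(K_i·b_i) = 0.275×3.66 + 9.81×1.39 + 0.655×5.43 = 18.20 m²/day.
Hydraulic gradient i = 0.00251.
Q = Σ(K_i·b_i) · W · i = 18.20 × 916 × 0.002510 = 41.84 m³/day.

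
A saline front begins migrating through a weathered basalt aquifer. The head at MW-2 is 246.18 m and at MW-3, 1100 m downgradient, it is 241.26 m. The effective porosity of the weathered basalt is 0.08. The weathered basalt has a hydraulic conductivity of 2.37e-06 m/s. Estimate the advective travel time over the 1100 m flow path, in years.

263

Convert K: 2.37e-06 m/s × 86400 = 0.2048 m/day.
Hydraulic gradient i = (246.18 − 241.26) / 1100 = 4.92 / 1100 = 0.004473.
Darcy flux q = K · i = 0.2048 × 0.004473 = 0.0009159 m/day.
Seepage velocity v = q / n_e = 0.0009159 / 0.08 = 0.01145 m/day.
Travel time t = L / v = 1100 / 0.01145 = 96083 days = 263.1 years.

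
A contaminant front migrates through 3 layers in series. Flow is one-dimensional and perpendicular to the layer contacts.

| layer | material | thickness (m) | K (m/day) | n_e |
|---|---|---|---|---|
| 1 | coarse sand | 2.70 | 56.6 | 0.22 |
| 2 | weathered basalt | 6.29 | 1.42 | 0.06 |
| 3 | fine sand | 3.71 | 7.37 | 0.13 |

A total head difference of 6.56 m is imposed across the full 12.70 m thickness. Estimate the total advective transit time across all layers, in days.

1.10

With flow normal to the layers, continuity requires the same specific discharge q through every layer.
Σ(b_i/K_i) = 2.70/56.6 + 6.29/1.42 + 3.71/7.37 = 4.981 d.
q = Δh / Σ(b_i/K_i) = 6.56 / 4.981 = 1.317 m/day.
In each layer the seepage velocity is v_i = q/n_i, so the layer transit time is t_i = b_i·n_i / q:
  layer 1 (coarse sand): t_1 = 2.70 × 0.22 / 1.317 = 0.4510 d
  layer 2 (weathered basalt): t_2 = 6.29 × 0.06 / 1.317 = 0.2865 d
  layer 3 (fine sand): t_3 = 3.71 × 0.13 / 1.317 = 0.3662 d
Total t = Σ t_i = 1.104 days.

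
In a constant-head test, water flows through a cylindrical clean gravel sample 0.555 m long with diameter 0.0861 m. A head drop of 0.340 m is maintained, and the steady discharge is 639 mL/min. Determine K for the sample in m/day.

258

Cross-sectional area A = π·(d/2)² = π × (0.0861/2)² = 0.005822 m².
Convert discharge: 639 mL/min = 1.065e-05 m³/s.
Darcy's law rearranged: K = Q·L / (A·Δh) = 1.065e-05 × 0.555 / (0.005822 × 0.340) = 0.002986 m/s = 258.0 m/day.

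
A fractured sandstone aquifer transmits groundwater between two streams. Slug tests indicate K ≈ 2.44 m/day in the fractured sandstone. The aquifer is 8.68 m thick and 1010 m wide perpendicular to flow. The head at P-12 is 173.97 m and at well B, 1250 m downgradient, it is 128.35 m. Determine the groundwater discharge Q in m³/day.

Cross-sectional area A = 1010 × 8.68 = 8767 m².
Hydraulic gradient i = (173.97 − 128.35) / 1250 = 45.62 / 1250 = 0.03650.
Darcy's law: Q = K · A · i = 2.440 × 8767 × 0.03650 = 780.7 m³/day.

781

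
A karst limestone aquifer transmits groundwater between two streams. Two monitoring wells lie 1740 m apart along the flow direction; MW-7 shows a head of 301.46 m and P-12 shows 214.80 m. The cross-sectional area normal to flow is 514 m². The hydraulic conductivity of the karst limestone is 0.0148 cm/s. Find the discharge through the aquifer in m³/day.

Convert K: 0.0148 cm/s × 864 = 12.79 m/day.
Hydraulic gradient i = (301.46 − 214.80) / 1740 = 86.66 / 1740 = 0.04980.
Darcy's law: Q = K · A · i = 12.79 × 514.0 × 0.04980 = 327.3 m³/day.

327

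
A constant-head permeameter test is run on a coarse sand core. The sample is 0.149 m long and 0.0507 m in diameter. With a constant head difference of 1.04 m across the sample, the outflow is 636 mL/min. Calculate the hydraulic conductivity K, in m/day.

Cross-sectional area A = π·(d/2)² = π × (0.0507/2)² = 0.002019 m².
Convert discharge: 636 mL/min = 1.060e-05 m³/s.
Darcy's law rearranged: K = Q·L / (A·Δh) = 1.060e-05 × 0.149 / (0.002019 × 1.04) = 0.0007522 m/s = 64.99 m/day.

65.0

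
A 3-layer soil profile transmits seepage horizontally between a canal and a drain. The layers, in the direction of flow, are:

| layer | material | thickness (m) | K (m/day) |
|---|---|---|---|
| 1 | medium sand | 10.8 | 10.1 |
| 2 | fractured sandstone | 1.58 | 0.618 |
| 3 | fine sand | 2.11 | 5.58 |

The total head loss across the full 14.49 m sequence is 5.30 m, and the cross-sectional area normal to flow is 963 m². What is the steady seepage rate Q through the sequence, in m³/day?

Flow is perpendicular to layering, so the layers act in series and the equivalent K is the thickness-weighted harmonic mean.
Total thickness L = 10.8 + 1.58 + 2.11 = 14.49 m.
Σ(b_i/K_i) = 10.8/10.1 + 1.58/0.618 + 2.11/5.58 = 4.004 d.
K_eq = L / Σ(b_i/K_i) = 14.49 / 4.004 = 3.619 m/day.
Q = K_eq · A · (Δh/L) = 3.619 × 963 × (5.30/14.49) = 1275 m³/day.

1270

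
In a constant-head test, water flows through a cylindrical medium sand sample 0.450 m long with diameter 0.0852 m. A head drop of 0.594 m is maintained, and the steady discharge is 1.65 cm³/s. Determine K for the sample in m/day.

18.9

Cross-sectional area A = π·(d/2)² = π × (0.0852/2)² = 0.005701 m².
Convert discharge: 1.65 cm³/s = 1.650e-06 m³/s.
Darcy's law rearranged: K = Q·L / (A·Δh) = 1.650e-06 × 0.450 / (0.005701 × 0.594) = 0.0002193 m/s = 18.94 m/day.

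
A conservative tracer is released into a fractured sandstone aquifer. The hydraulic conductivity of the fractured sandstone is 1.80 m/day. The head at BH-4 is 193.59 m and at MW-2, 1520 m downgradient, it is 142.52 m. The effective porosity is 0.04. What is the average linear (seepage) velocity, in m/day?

1.51

Hydraulic gradient i = (193.59 − 142.52) / 1520 = 51.07 / 1520 = 0.03360.
Darcy flux q = K · i = 1.800 × 0.03360 = 0.06048 m/day.
Seepage velocity v = q / n_e = 0.06048 / 0.04 = 1.512 m/day.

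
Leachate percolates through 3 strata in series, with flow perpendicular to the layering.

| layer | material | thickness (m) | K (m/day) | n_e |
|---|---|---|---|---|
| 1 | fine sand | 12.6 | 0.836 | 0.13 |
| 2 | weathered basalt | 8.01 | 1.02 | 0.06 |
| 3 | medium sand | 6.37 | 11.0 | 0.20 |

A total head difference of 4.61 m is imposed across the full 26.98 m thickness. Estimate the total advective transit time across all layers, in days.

With flow normal to the layers, continuity requires the same specific discharge q through every layer.
Σ(b_i/K_i) = 12.6/0.836 + 8.01/1.02 + 6.37/11.0 = 23.50 d.
q = Δh / Σ(b_i/K_i) = 4.61 / 23.50 = 0.1961 m/day.
In each layer the seepage velocity is v_i = q/n_i, so the layer transit time is t_i = b_i·n_i / q:
  layer 1 (fine sand): t_1 = 12.6 × 0.13 / 0.1961 = 8.351 d
  layer 2 (weathered basalt): t_2 = 8.01 × 0.06 / 0.1961 = 2.450 d
  layer 3 (medium sand): t_3 = 6.37 × 0.20 / 0.1961 = 6.495 d
Total t = Σ t_i = 17.30 days.

17.3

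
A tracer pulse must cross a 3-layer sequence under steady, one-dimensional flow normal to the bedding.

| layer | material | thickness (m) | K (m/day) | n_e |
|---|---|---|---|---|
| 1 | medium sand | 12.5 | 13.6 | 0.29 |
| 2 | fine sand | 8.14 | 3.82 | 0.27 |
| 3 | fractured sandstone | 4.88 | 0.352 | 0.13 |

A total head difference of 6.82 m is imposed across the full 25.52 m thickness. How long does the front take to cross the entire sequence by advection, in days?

With flow normal to the layers, continuity requires the same specific discharge q through every layer.
Σ(b_i/K_i) = 12.5/13.6 + 8.14/3.82 + 4.88/0.352 = 16.91 d.
q = Δh / Σ(b_i/K_i) = 6.82 / 16.91 = 0.4032 m/day.
In each layer the seepage velocity is v_i = q/n_i, so the layer transit time is t_i = b_i·n_i / q:
  layer 1 (medium sand): t_1 = 12.5 × 0.29 / 0.4032 = 8.990 d
  layer 2 (fine sand): t_2 = 8.14 × 0.27 / 0.4032 = 5.451 d
  layer 3 (fractured sandstone): t_3 = 4.88 × 0.13 / 0.4032 = 1.573 d
Total t = Σ t_i = 16.01 days.

16.0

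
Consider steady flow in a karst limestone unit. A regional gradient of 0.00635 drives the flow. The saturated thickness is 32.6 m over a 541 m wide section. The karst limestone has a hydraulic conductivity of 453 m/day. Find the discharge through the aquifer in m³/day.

Cross-sectional area A = 541 × 32.6 = 17637 m².
Hydraulic gradient i = 0.00635.
Darcy's law: Q = K · A · i = 453.0 × 17637 × 0.006350 = 50733 m³/day.

50700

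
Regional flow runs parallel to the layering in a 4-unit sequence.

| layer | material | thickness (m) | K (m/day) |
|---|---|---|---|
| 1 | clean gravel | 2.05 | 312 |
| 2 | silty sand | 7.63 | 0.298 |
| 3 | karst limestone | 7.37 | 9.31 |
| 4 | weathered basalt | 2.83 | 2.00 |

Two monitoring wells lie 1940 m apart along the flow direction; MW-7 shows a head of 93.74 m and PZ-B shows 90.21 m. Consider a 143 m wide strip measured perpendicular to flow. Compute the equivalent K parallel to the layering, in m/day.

36.0

Flow is parallel to layering, so each bed carries its own Darcy discharge and the transmissivities add.
Σ(K_i·b_i) = 312×2.05 + 0.298×7.63 + 9.31×7.37 + 2.00×2.83 = 716.1 m²/day.
Total thickness b = 19.88 m, so K_eq = Σ(K_i·b_i)/b = 36.02 m/day.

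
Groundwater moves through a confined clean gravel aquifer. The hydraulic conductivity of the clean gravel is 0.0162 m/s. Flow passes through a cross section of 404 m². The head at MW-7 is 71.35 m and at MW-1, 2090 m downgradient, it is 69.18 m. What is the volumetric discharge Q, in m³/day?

Convert K: 0.0162 m/s × 86400 = 1400 m/day.
Hydraulic gradient i = (71.35 − 69.18) / 2090 = 2.17 / 2090 = 0.001038.
Darcy's law: Q = K · A · i = 1400 × 404.0 × 0.001038 = 587.1 m³/day.

587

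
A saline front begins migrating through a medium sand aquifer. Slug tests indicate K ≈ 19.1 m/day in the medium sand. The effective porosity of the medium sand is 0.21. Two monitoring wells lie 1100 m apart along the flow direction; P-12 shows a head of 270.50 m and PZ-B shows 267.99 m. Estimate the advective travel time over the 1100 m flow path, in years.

14.5

Hydraulic gradient i = (270.50 − 267.99) / 1100 = 2.51 / 1100 = 0.002282.
Darcy flux q = K · i = 19.10 × 0.002282 = 0.04358 m/day.
Seepage velocity v = q / n_e = 0.04358 / 0.21 = 0.2075 m/day.
Travel time t = L / v = 1100 / 0.2075 = 5300 days = 14.51 years.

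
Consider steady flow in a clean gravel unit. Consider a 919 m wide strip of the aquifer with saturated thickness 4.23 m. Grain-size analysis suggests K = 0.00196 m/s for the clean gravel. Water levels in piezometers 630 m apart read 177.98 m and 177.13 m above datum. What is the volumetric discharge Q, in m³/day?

Convert K: 0.00196 m/s × 86400 = 169.3 m/day.
Cross-sectional area A = 919 × 4.23 = 3887 m².
Hydraulic gradient i = (177.98 − 177.13) / 630 = 0.85 / 630 = 0.001349.
Darcy's law: Q = K · A · i = 169.3 × 3887 × 0.001349 = 888.2 m³/day.

888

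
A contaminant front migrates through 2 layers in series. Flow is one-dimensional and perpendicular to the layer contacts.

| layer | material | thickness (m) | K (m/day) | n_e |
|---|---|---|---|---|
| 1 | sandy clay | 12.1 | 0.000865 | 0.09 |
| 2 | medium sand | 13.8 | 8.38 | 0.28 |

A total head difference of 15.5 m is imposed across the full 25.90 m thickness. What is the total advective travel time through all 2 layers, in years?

12.2

With flow normal to the layers, continuity requires the same specific discharge q through every layer.
Σ(b_i/K_i) = 12.1/0.000865 + 13.8/8.38 = 13990 d.
q = Δh / Σ(b_i/K_i) = 15.5 / 13990 = 0.001108 m/day.
In each layer the seepage velocity is v_i = q/n_i, so the layer transit time is t_i = b_i·n_i / q:
  layer 1 (sandy clay): t_1 = 12.1 × 0.09 / 0.001108 = 982.9 d
  layer 2 (medium sand): t_2 = 13.8 × 0.28 / 0.001108 = 3488 d
Total t = Σ t_i = 4471 days = 12.24 years.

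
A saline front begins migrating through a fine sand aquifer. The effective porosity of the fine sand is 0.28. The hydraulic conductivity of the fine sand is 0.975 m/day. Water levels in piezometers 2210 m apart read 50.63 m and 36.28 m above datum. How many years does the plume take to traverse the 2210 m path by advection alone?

268

Hydraulic gradient i = (50.63 − 36.28) / 2210 = 14.35 / 2210 = 0.006493.
Darcy flux q = K · i = 0.9750 × 0.006493 = 0.006331 m/day.
Seepage velocity v = q / n_e = 0.006331 / 0.28 = 0.02261 m/day.
Travel time t = L / v = 2210 / 0.02261 = 97743 days = 267.6 years.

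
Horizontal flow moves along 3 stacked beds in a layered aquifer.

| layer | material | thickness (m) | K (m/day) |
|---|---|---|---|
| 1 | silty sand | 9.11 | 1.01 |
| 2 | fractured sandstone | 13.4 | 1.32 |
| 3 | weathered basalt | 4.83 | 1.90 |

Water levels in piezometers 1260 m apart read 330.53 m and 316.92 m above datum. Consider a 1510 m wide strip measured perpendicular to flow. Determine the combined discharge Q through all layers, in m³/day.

588

Flow is parallel to layering, so each bed carries its own Darcy discharge and the transmissivities add.
Σ(K_i·b_i) = 1.01×9.11 + 1.32×13.4 + 1.90×4.83 = 36.07 m²/day.
Hydraulic gradient i = (330.53 − 316.92) / 1260 = 13.61 / 1260 = 0.01080.
Q = Σ(K_i·b_i) · W · i = 36.07 × 1510 × 0.01080 = 588.3 m³/day.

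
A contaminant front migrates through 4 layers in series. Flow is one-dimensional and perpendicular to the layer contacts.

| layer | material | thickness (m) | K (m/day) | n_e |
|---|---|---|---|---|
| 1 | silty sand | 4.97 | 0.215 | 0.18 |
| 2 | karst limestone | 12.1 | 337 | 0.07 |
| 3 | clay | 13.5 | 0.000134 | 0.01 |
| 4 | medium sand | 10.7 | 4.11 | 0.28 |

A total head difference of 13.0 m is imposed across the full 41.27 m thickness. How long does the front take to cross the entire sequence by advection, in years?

With flow normal to the layers, continuity requires the same specific discharge q through every layer.
Σ(b_i/K_i) = 4.97/0.215 + 12.1/337 + 13.5/0.000134 + 10.7/4.11 = 1.008e+05 d.
q = Δh / Σ(b_i/K_i) = 13.0 / 1.008e+05 = 0.0001290 m/day.
In each layer the seepage velocity is v_i = q/n_i, so the layer transit time is t_i = b_i·n_i / q:
  layer 1 (silty sand): t_1 = 4.97 × 0.18 / 0.0001290 = 6935 d
  layer 2 (karst limestone): t_2 = 12.1 × 0.07 / 0.0001290 = 6566 d
  layer 3 (clay): t_3 = 13.5 × 0.01 / 0.0001290 = 1046 d
  layer 4 (medium sand): t_4 = 10.7 × 0.28 / 0.0001290 = 23224 d
Total t = Σ t_i = 37771 days = 103.4 years.

103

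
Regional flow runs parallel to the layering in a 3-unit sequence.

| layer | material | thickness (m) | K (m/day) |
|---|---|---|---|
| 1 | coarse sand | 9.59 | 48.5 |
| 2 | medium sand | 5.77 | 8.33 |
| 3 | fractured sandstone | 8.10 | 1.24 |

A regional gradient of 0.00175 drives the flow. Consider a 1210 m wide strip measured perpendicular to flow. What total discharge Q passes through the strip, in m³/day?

Flow is parallel to layering, so each bed carries its own Darcy discharge and the transmissivities add.
Σ(K_i·b_i) = 48.5×9.59 + 8.33×5.77 + 1.24×8.10 = 523.2 m²/day.
Hydraulic gradient i = 0.00175.
Q = Σ(K_i·b_i) · W · i = 523.2 × 1210 × 0.001750 = 1108 m³/day.

1110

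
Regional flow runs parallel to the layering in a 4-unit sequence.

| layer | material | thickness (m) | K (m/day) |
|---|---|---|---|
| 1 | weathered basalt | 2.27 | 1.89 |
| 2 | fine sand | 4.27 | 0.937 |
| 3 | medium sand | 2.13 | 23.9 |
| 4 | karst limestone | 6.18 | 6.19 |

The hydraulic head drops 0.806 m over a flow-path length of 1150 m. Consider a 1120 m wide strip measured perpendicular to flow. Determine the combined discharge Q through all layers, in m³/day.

76.5

Flow is parallel to layering, so each bed carries its own Darcy discharge and the transmissivities add.
Σ(K_i·b_i) = 1.89×2.27 + 0.937×4.27 + 23.9×2.13 + 6.19×6.18 = 97.45 m²/day.
Hydraulic gradient i = Δh / L = 0.806 / 1150 = 0.0007009.
Q = Σ(K_i·b_i) · W · i = 97.45 × 1120 × 0.0007009 = 76.50 m³/day.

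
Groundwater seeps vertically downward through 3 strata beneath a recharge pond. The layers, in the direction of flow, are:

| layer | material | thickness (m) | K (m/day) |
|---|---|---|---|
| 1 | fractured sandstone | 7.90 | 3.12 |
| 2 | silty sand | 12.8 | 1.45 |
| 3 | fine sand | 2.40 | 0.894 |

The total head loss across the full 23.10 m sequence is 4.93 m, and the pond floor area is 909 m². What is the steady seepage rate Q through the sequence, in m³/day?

Flow is perpendicular to layering, so the layers act in series and the equivalent K is the thickness-weighted harmonic mean.
Total thickness L = 7.90 + 12.8 + 2.40 = 23.10 m.
Σ(b_i/K_i) = 7.90/3.12 + 12.8/1.45 + 2.40/0.894 = 14.04 d.
K_eq = L / Σ(b_i/K_i) = 23.10 / 14.04 = 1.645 m/day.
Q = K_eq · A · (Δh/L) = 1.645 × 909 × (4.93/23.10) = 319.1 m³/day.

319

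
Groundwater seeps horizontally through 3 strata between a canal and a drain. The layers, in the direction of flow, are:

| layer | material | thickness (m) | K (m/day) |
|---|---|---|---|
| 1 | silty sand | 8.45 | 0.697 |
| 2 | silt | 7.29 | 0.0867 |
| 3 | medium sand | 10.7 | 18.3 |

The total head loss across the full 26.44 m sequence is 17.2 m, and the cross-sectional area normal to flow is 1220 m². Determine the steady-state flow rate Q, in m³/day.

Flow is perpendicular to layering, so the layers act in series and the equivalent K is the thickness-weighted harmonic mean.
Total thickness L = 8.45 + 7.29 + 10.7 = 26.44 m.
Σ(b_i/K_i) = 8.45/0.697 + 7.29/0.0867 + 10.7/18.3 = 96.79 d.
K_eq = L / Σ(b_i/K_i) = 26.44 / 96.79 = 0.2732 m/day.
Q = K_eq · A · (Δh/L) = 0.2732 × 1220 × (17.2/26.44) = 216.8 m³/day.

217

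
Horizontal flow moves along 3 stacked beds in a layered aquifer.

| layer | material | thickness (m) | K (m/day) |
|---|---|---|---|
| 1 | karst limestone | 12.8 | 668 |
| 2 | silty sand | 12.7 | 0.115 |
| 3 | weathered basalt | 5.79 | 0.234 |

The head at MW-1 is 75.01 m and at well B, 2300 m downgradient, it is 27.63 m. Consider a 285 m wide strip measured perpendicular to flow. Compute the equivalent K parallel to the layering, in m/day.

Flow is parallel to layering, so each bed carries its own Darcy discharge and the transmissivities add.
Σ(K_i·b_i) = 668×12.8 + 0.115×12.7 + 0.234×5.79 = 8553 m²/day.
Total thickness b = 31.29 m, so K_eq = Σ(K_i·b_i)/b = 273.4 m/day.

273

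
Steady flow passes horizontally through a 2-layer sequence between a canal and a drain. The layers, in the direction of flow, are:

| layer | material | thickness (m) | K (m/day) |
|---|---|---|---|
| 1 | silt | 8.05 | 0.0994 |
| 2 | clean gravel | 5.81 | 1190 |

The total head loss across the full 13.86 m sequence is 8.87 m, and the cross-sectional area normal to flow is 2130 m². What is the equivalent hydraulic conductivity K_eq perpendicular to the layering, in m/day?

0.171

Flow is perpendicular to layering, so the layers act in series and the equivalent K is the thickness-weighted harmonic mean.
Total thickness L = 8.05 + 5.81 = 13.86 m.
Σ(b_i/K_i) = 8.05/0.0994 + 5.81/1190 = 80.99 d.
K_eq = L / Σ(b_i/K_i) = 13.86 / 80.99 = 0.1711 m/day.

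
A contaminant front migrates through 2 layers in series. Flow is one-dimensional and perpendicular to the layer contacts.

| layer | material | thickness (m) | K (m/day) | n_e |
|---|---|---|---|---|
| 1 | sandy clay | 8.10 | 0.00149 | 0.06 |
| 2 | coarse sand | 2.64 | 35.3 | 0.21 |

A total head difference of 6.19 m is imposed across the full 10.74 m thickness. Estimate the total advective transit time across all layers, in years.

2.50

With flow normal to the layers, continuity requires the same specific discharge q through every layer.
Σ(b_i/K_i) = 8.10/0.00149 + 2.64/35.3 = 5436 d.
q = Δh / Σ(b_i/K_i) = 6.19 / 5436 = 0.001139 m/day.
In each layer the seepage velocity is v_i = q/n_i, so the layer transit time is t_i = b_i·n_i / q:
  layer 1 (sandy clay): t_1 = 8.10 × 0.06 / 0.001139 = 426.8 d
  layer 2 (coarse sand): t_2 = 2.64 × 0.21 / 0.001139 = 486.9 d
Total t = Σ t_i = 913.7 days = 2.502 years.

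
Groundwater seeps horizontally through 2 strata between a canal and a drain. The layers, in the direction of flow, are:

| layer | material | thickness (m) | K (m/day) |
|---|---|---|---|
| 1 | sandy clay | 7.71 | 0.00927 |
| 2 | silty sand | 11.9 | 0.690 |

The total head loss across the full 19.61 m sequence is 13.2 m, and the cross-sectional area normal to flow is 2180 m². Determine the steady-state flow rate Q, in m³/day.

33.9

Flow is perpendicular to layering, so the layers act in series and the equivalent K is the thickness-weighted harmonic mean.
Total thickness L = 7.71 + 11.9 = 19.61 m.
Σ(b_i/K_i) = 7.71/0.00927 + 11.9/0.690 = 849.0 d.
K_eq = L / Σ(b_i/K_i) = 19.61 / 849.0 = 0.02310 m/day.
Q = K_eq · A · (Δh/L) = 0.02310 × 2180 × (13.2/19.61) = 33.90 m³/day.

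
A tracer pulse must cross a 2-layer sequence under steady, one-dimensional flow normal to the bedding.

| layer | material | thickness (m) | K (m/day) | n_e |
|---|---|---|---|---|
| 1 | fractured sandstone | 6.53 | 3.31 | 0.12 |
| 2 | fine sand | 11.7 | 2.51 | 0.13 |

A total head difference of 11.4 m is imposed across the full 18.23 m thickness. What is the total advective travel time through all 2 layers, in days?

With flow normal to the layers, continuity requires the same specific discharge q through every layer.
Σ(b_i/K_i) = 6.53/3.31 + 11.7/2.51 = 6.634 d.
q = Δh / Σ(b_i/K_i) = 11.4 / 6.634 = 1.718 m/day.
In each layer the seepage velocity is v_i = q/n_i, so the layer transit time is t_i = b_i·n_i / q:
  layer 1 (fractured sandstone): t_1 = 6.53 × 0.12 / 1.718 = 0.4560 d
  layer 2 (fine sand): t_2 = 11.7 × 0.13 / 1.718 = 0.8851 d
Total t = Σ t_i = 1.341 days.

1.34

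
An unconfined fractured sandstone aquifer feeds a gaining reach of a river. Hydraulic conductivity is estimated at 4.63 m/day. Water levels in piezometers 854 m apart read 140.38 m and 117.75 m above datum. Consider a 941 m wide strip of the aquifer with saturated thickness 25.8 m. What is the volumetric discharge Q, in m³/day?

Cross-sectional area A = 941 × 25.8 = 24278 m².
Hydraulic gradient i = (140.38 − 117.75) / 854 = 22.63 / 854 = 0.02650.
Darcy's law: Q = K · A · i = 4.630 × 24278 × 0.02650 = 2979 m³/day.

2980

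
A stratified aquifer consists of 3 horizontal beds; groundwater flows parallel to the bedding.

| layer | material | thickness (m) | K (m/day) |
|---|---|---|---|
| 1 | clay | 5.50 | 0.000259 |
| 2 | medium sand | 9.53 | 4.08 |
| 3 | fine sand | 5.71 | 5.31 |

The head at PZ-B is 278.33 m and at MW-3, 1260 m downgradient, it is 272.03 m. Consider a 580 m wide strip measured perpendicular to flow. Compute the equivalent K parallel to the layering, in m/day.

3.34

Flow is parallel to layering, so each bed carries its own Darcy discharge and the transmissivities add.
Σ(K_i·b_i) = 0.000259×5.50 + 4.08×9.53 + 5.31×5.71 = 69.20 m²/day.
Total thickness b = 20.74 m, so K_eq = Σ(K_i·b_i)/b = 3.337 m/day.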